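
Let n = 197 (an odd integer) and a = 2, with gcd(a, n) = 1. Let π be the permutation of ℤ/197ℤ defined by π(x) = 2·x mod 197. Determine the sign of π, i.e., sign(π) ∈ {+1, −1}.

Trace 144: π^k(144) = [144, 91, 182, 167, 137, 77, 154] for k=0..6.
π_2 has 2 disjoint cycles with lengths [196, 1] on {0,…,196}.
Σ(ℓ_i−1) = 197−2 = 195; sign = (−1)^195 = -1.

-1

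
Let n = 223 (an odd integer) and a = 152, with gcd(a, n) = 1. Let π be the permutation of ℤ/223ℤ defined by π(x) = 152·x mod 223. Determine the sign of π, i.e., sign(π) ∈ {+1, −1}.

+1

Orbit of 65 under x↦152x: [65, 68, 78, 37, 49, 89, 148]… (length divides ord_223(152)).
The orbit structure of x ↦ 152x mod 223: 3 orbits of sizes [111, 111, 1].
With 3 cycles on 223 points, sign = (−1)^{223−3} = +1.
Check: (152/223) = +1 by Zolotarev.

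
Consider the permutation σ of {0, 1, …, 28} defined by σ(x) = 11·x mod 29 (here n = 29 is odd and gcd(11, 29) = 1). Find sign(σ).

Start at x=22: 22 → 10 → 23 → 21 → 28 → 18 → 24 → … (one orbit).
Cycle type of π: 28 + 1; total 2 cycles.
With 2 cycles on 29 points, sign = (−1)^{29−2} = -1.

-1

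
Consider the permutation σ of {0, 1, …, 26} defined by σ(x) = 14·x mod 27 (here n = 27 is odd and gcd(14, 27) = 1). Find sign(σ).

Orbit of 14 under x↦14x: [14, 7, 17, 22, 11, 19, 23]… (length divides ord_27(14)).
Cycle lengths of π_14 on ℤ/27ℤ: [18, 6, 2, 1]; 4 cycles in total.
sign(π) = (−1)^{n − #cycles} = (−1)^{27−4} = (−1)^23 = -1.
Zolotarev: (14|27) = -1, matching the cycle-count sign.

-1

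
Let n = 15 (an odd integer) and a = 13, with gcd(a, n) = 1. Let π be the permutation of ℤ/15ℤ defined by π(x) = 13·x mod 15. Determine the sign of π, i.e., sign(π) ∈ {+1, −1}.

-1

Start at x=7: 7 → 1 → 13 → 4 → 7 (one orbit).
The orbit structure of x ↦ 13x mod 15: 6 orbits of sizes [4, 4, 4, 1, 1, 1].
Σ(ℓ_i−1) = 15−6 = 9; sign = (−1)^9 = -1.
(13|15)_J = -1 (Zolotarev's lemma cross-check).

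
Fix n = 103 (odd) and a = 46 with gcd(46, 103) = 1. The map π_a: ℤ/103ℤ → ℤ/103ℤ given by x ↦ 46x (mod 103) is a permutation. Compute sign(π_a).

+1

Trace 56: π^k(56) = [56, 1, 46] for k=0..2.
Cycle type of π: 3×34 + 1; total 35 cycles.
103 − 35 = 68 transpositions; sign(π) = (−1)^68 = +1.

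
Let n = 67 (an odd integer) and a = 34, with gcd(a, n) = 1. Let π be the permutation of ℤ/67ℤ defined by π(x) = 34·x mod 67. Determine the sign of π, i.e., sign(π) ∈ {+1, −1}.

-1

Orbit of 19 under x↦34x: [19, 43, 55, 61, 64, 32, 16]… (length divides ord_67(34)).
Cycle lengths of π_34 on ℤ/67ℤ: [66, 1]; 2 cycles in total.
67 − 2 = 65 transpositions; sign(π) = (−1)^65 = -1.
The Jacobi symbol (34|67) = -1 (Zolotarev) agrees.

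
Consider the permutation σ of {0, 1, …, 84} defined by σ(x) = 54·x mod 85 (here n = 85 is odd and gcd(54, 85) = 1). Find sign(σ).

Start at x=54: 54 → 26 → 44 → 81 → 39 → 66 → 79 → … (one orbit).
Cycle type of π: 16×5 + 2×2 + 1; total 8 cycles.
With 8 cycles on 85 points, sign = (−1)^{85−8} = -1.
Zolotarev: (54|85) = -1, matching the cycle-count sign.

-1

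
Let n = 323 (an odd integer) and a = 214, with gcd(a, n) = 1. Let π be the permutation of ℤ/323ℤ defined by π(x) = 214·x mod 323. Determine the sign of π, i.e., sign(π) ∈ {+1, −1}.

-1

Start at x=176: 176 → 196 → 277 → 169 → 313 → 121 → 54 → … (one orbit).
Cycle lengths of π_214 on ℤ/323ℤ: [144, 144, 16, 9, 9, 1]; 6 cycles in total.
With 6 cycles on 323 points, sign = (−1)^{323−6} = -1.
Via Zolotarev, sign(π_{214}) = (214|323) = -1.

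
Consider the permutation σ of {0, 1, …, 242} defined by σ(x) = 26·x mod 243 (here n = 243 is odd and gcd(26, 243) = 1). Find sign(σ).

Orbit of 28 under x↦26x: [28, 242, 217, 53, 163, 107, 109]… (length divides ord_243(26)).
π_26 has 32 disjoint cycles with lengths [18, 18, 18, 18, 18, 18, 18, 18, 18, 6, 6, 6, 6, 6, 6, 6, 6, 6, 2, 2, 2, 2, 2, 2, 2, 2, 2, 2, 2, 2, 2, 1] on {0,…,242}.
n − c = 243 − 32 = 211; sign = (−1)^211 = -1.
Check: (26/243) = -1 by Zolotarev.

-1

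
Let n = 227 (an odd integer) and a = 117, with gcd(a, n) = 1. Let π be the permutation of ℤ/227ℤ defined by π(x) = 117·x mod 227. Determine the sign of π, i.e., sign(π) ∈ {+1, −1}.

-1

Orbit of 102 under x↦117x: [102, 130, 1, 117, 69, 128, 221]… (length divides ord_227(117)).
The orbit structure of x ↦ 117x mod 227: 2 orbits of sizes [226, 1].
sign(π) = (−1)^{n − #cycles} = (−1)^{227−2} = (−1)^225 = -1.
(117|227)_J = -1 (Zolotarev's lemma cross-check).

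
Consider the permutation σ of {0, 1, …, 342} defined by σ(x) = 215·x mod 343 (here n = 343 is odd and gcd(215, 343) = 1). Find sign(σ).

Start at x=325: 325 → 246 → 68 → 214 → 48 → 30 → 276 → … (one orbit).
Cycle lengths of π_215 on ℤ/343ℤ: [42, 42, 42, 42, 42, 42, 42, 6, 6, 6, 6, 6, 6, 6, 6, 1]; 16 cycles in total.
Σ(ℓ_i−1) = 343−16 = 327; sign = (−1)^327 = -1.
The Jacobi symbol (215|343) = -1 (Zolotarev) agrees.

-1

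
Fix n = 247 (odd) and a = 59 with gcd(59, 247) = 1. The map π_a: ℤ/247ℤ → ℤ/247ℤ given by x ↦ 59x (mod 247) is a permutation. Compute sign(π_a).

Start at x=120: 120 → 164 → 43 → 67 → 1 → 59 → 23 → … (one orbit).
π_59 has 9 disjoint cycles with lengths [36, 36, 36, 36, 36, 36, 18, 12, 1] on {0,…,246}.
Σ(ℓ_i−1) = 247−9 = 238; sign = (−1)^238 = +1.
The Jacobi symbol (59|247) = +1 (Zolotarev) agrees.

+1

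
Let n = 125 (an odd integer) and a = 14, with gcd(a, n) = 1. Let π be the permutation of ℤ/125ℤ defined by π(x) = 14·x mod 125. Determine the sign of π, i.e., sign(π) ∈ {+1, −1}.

Trace 11: π^k(11) = [11, 29, 31, 59, 76, 64, 21] for k=0..6.
Cycle lengths of π_14 on ℤ/125ℤ: [50, 50, 10, 10, 2, 2, 1]; 7 cycles in total.
n − c = 125 − 7 = 118; sign = (−1)^118 = +1.

+1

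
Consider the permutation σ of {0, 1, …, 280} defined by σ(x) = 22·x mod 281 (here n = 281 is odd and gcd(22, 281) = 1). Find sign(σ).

-1

Trace 196: π^k(196) = [196, 97, 167, 21, 181, 48, 213] for k=0..6.
The orbit structure of x ↦ 22x mod 281: 2 orbits of sizes [280, 1].
sign(π) = (−1)^{n − #cycles} = (−1)^{281−2} = (−1)^279 = -1.
Check: (22/281) = -1 by Zolotarev.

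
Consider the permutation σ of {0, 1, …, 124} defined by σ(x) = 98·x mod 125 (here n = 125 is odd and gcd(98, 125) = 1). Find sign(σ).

Start at x=6: 6 → 88 → 124 → 27 → 21 → 58 → 59 → … (one orbit).
π_98 has 4 disjoint cycles with lengths [100, 20, 4, 1] on {0,…,124}.
sign(π) = (−1)^{n − #cycles} = (−1)^{125−4} = (−1)^121 = -1.
Zolotarev: (98|125) = -1, matching the cycle-count sign.

-1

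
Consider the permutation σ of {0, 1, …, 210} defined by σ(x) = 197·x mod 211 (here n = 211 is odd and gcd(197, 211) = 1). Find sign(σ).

Trace 14: π^k(14) = [14, 15, 1, 197, 196, 210] for k=0..5.
Cycle lengths of π_197 on ℤ/211ℤ: [6, 6, 6, 6, 6, 6, 6, 6, 6, 6, 6, 6, 6, 6, 6, 6, 6, 6, 6, 6, 6, 6, 6, 6, 6, 6, 6, 6, 6, 6, 6, 6, 6, 6, 6, 1]; 36 cycles in total.
Σ(ℓ_i−1) = 211−36 = 175; sign = (−1)^175 = -1.
Check: (197/211) = -1 by Zolotarev.

-1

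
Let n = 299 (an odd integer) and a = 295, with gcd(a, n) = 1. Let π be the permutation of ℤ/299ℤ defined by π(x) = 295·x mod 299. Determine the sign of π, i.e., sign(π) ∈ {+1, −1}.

Start at x=256: 256 → 172 → 209 → 61 → 55 → 79 → 282 → … (one orbit).
10 cycles of lengths [66, 66, 66, 66, 22, 3, 3, 3, 3, 1].
sign(π) = (−1)^{n − #cycles} = (−1)^{299−10} = (−1)^289 = -1.

-1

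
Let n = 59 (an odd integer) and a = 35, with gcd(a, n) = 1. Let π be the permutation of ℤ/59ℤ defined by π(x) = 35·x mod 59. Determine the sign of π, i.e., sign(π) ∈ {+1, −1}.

Trace 16: π^k(16) = [16, 29, 12, 7, 9, 20, 51] for k=0..6.
Decompose π into cycles: lengths [29, 29, 1] (3 cycles, including the fixed point 0).
Σ(ℓ_i−1) = 59−3 = 56; sign = (−1)^56 = +1.
(35|59)_J = +1 (Zolotarev's lemma cross-check).

+1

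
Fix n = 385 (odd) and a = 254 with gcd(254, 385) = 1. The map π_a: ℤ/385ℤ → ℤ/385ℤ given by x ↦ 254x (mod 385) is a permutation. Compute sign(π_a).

+1

Orbit of 254 under x↦254x: [254, 221, 309, 331, 144, 1]… (length divides ord_385(254)).
The orbit structure of x ↦ 254x mod 385: 99 orbits of sizes [6, 6, 6, 6, 6, 6, 6, 6, 6, 6, 6, 6, 6, 6, 6, 6, 6, 6, 6, 6, 6, 6, 6, 6, 6, 6, 6, 6, 6, 6, 6, 6, 6, 6, 6, 6, 6, 6, 6, 6, 6, 6, 6, 6, 3, 3, 3, 3, 3, 3, 3, 3, 3, 3, 3, 3, 3, 3, 3, 3, 3, 3, 3, 3, 3, 3, 2, 2, 2, 2, 2, 2, 2, 2, 2, 2, 2, 2, 2, 2, 2, 2, 2, 2, 2, 2, 2, 2, 1, 1, 1, 1, 1, 1, 1, 1, 1, 1, 1].
sign(π) = (−1)^{n − #cycles} = (−1)^{385−99} = (−1)^286 = +1.
Zolotarev: (254|385) = +1, matching the cycle-count sign.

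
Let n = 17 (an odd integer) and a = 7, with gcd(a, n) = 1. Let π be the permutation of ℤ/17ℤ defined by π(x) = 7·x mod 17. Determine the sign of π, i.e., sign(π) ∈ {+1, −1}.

-1

Trace 3: π^k(3) = [3, 4, 11, 9, 12, 16, 10] for k=0..6.
Decompose π into cycles: lengths [16, 1] (2 cycles, including the fixed point 0).
Σ(ℓ_i−1) = 17−2 = 15; sign = (−1)^15 = -1.
Zolotarev: (7|17) = -1, matching the cycle-count sign.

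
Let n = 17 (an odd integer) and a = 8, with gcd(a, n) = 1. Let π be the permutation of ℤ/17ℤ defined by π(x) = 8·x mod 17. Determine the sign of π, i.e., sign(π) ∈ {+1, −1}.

Trace 2: π^k(2) = [2, 16, 9, 4, 15, 1, 8] for k=0..6.
Cycle type of π: 8×2 + 1; total 3 cycles.
sign(π) = (−1)^{n − #cycles} = (−1)^{17−3} = (−1)^14 = +1.

+1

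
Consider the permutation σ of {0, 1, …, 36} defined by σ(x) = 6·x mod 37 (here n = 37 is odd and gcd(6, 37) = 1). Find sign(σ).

-1

Start at x=31: 31 → 1 → 6 → 36 → 31 (one orbit).
π_6 has 10 disjoint cycles with lengths [4, 4, 4, 4, 4, 4, 4, 4, 4, 1] on {0,…,36}.
Σ(ℓ_i−1) = 37−10 = 27; sign = (−1)^27 = -1.
Zolotarev: (6|37) = -1, matching the cycle-count sign.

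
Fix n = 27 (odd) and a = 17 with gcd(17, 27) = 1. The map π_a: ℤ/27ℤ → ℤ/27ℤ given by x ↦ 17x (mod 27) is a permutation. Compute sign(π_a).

-1

Start at x=1: 1 → 17 → 19 → 26 → 10 → 8 → 1 (one orbit).
The orbit structure of x ↦ 17x mod 27: 8 orbits of sizes [6, 6, 6, 2, 2, 2, 2, 1].
8 cycles on 27: each ℓ→(−1)^(ℓ−1), product (−1)^19 = -1.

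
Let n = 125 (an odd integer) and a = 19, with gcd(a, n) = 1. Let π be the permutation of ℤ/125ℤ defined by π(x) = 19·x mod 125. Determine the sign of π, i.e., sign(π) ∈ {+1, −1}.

Orbit of 59 under x↦19x: [59, 121, 49, 56, 64, 91, 104]… (length divides ord_125(19)).
The orbit structure of x ↦ 19x mod 125: 7 orbits of sizes [50, 50, 10, 10, 2, 2, 1].
125 − 7 = 118 transpositions; sign(π) = (−1)^118 = +1.
Check: (19/125) = +1 by Zolotarev.

+1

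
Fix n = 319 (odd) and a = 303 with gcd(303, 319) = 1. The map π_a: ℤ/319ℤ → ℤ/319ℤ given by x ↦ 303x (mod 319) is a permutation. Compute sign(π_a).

-1

Start at x=190: 190 → 150 → 152 → 120 → 313 → 96 → 59 → … (one orbit).
Cycle lengths of π_303 on ℤ/319ℤ: [70, 70, 70, 70, 14, 14, 10, 1]; 8 cycles in total.
n − c = 319 − 8 = 311; sign = (−1)^311 = -1.
(303|319)_J = -1 (Zolotarev's lemma cross-check).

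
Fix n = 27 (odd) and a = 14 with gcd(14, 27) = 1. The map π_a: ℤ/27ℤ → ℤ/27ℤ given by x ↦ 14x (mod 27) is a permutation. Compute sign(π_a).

Orbit of 13 under x↦14x: [13, 20, 10, 5, 16, 8, 4]… (length divides ord_27(14)).
Cycle type of π: 18 + 6 + 2 + 1; total 4 cycles.
With 4 cycles on 27 points, sign = (−1)^{27−4} = -1.
Check: (14/27) = -1 by Zolotarev.

-1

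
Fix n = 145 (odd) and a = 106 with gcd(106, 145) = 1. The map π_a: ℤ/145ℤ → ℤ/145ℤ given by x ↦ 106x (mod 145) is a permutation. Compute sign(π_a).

-1

Orbit of 91 under x↦106x: [91, 76, 81, 31, 96, 26, 1]… (length divides ord_145(106)).
Cycle lengths of π_106 on ℤ/145ℤ: [28, 28, 28, 28, 28, 1, 1, 1, 1, 1]; 10 cycles in total.
With 10 cycles on 145 points, sign = (−1)^{145−10} = -1.
Zolotarev: (106|145) = -1, matching the cycle-count sign.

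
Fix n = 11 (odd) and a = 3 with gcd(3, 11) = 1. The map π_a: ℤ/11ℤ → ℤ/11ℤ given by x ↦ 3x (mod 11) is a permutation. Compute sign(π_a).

+1

Start at x=9: 9 → 5 → 4 → 1 → 3 → 9 (one orbit).
Decompose π into cycles: lengths [5, 5, 1] (3 cycles, including the fixed point 0).
With 3 cycles on 11 points, sign = (−1)^{11−3} = +1.
Zolotarev: (3|11) = +1, matching the cycle-count sign.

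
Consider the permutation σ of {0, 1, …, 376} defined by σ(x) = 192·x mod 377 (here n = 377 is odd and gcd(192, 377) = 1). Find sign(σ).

-1

Start at x=329: 329 → 209 → 166 → 204 → 337 → 237 → 264 → … (one orbit).
The orbit structure of x ↦ 192x mod 377: 8 orbits of sizes [84, 84, 84, 84, 28, 6, 6, 1].
n − c = 377 − 8 = 369; sign = (−1)^369 = -1.
Zolotarev: (192|377) = -1, matching the cycle-count sign.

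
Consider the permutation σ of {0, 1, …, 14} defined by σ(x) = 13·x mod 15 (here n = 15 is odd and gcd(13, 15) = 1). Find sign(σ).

-1

Start at x=13: 13 → 4 → 7 → 1 → 13 (one orbit).
6 cycles of lengths [4, 4, 4, 1, 1, 1].
n − c = 15 − 6 = 9; sign = (−1)^9 = -1.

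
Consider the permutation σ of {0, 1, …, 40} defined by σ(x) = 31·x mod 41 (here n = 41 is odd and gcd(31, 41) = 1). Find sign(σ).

Start at x=37: 37 → 40 → 10 → 23 → 16 → 4 → 1 → … (one orbit).
The orbit structure of x ↦ 31x mod 41: 5 orbits of sizes [10, 10, 10, 10, 1].
With 5 cycles on 41 points, sign = (−1)^{41−5} = +1.

+1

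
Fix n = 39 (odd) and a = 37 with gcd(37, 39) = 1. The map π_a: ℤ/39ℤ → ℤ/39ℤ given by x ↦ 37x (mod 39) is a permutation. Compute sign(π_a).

-1

Trace 10: π^k(10) = [10, 19, 1, 37, 4, 31, 16] for k=0..6.
π_37 has 6 disjoint cycles with lengths [12, 12, 12, 1, 1, 1] on {0,…,38}.
sign(π) = (−1)^{n − #cycles} = (−1)^{39−6} = (−1)^33 = -1.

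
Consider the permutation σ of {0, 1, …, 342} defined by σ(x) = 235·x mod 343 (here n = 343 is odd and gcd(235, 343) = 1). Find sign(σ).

Orbit of 18 under x↦235x: [18, 114, 36, 228, 72, 113, 144]… (length divides ord_343(235)).
7 cycles of lengths [147, 147, 21, 21, 3, 3, 1].
n − c = 343 − 7 = 336; sign = (−1)^336 = +1.

+1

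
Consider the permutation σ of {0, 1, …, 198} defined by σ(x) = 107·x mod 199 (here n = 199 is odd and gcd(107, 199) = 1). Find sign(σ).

Start at x=107: 107 → 106 → 198 → 92 → 93 → 1 → 107 (one orbit).
π_107 has 34 disjoint cycles with lengths [6, 6, 6, 6, 6, 6, 6, 6, 6, 6, 6, 6, 6, 6, 6, 6, 6, 6, 6, 6, 6, 6, 6, 6, 6, 6, 6, 6, 6, 6, 6, 6, 6, 1] on {0,…,198}.
sign(π) = (−1)^{n − #cycles} = (−1)^{199−34} = (−1)^165 = -1.
Zolotarev: (107|199) = -1, matching the cycle-count sign.

-1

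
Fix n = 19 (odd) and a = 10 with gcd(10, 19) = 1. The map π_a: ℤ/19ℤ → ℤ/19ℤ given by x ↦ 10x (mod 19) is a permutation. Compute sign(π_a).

-1

Orbit of 9 under x↦10x: [9, 14, 7, 13, 16, 8, 4]… (length divides ord_19(10)).
2 cycles of lengths [18, 1].
Σ(ℓ_i−1) = 19−2 = 17; sign = (−1)^17 = -1.
(10|19)_J = -1 (Zolotarev's lemma cross-check).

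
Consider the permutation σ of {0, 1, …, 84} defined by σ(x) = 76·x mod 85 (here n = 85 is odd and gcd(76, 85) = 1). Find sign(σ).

Orbit of 16 under x↦76x: [16, 26, 21, 66, 1, 76, 81]… (length divides ord_85(76)).
15 cycles of lengths [8, 8, 8, 8, 8, 8, 8, 8, 8, 8, 1, 1, 1, 1, 1].
sign(π) = (−1)^{n − #cycles} = (−1)^{85−15} = (−1)^70 = +1.
(76|85)_J = +1 (Zolotarev's lemma cross-check).

+1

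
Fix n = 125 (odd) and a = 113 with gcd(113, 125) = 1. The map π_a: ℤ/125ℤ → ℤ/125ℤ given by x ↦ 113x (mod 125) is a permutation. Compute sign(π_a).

Trace 52: π^k(52) = [52, 1, 113, 19, 22, 111, 43] for k=0..6.
4 cycles of lengths [100, 20, 4, 1].
Σ(ℓ_i−1) = 125−4 = 121; sign = (−1)^121 = -1.
(113|125)_J = -1 (Zolotarev's lemma cross-check).

-1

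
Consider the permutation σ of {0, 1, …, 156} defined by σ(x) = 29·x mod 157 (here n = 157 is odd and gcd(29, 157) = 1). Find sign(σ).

Trace 41: π^k(41) = [41, 90, 98, 16, 150, 111, 79] for k=0..6.
π_29 has 4 disjoint cycles with lengths [52, 52, 52, 1] on {0,…,156}.
157 − 4 = 153 transpositions; sign(π) = (−1)^153 = -1.

-1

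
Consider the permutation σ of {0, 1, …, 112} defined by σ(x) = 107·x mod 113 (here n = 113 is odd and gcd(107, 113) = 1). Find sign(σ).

Orbit of 55 under x↦107x: [55, 9, 59, 98, 90, 25, 76]… (length divides ord_113(107)).
Cycle lengths of π_107 on ℤ/113ℤ: [112, 1]; 2 cycles in total.
With 2 cycles on 113 points, sign = (−1)^{113−2} = -1.

-1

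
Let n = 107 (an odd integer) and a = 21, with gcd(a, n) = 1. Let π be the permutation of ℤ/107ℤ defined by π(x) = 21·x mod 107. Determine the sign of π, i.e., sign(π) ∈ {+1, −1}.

Orbit of 106 under x↦21x: [106, 86, 94, 48, 45, 89, 50]… (length divides ord_107(21)).
2 cycles of lengths [106, 1].
2 cycles on 107: each ℓ→(−1)^(ℓ−1), product (−1)^105 = -1.
Check: (21/107) = -1 by Zolotarev.

-1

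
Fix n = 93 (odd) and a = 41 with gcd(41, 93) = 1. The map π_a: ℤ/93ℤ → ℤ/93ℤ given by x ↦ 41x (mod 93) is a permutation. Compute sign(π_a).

-1

Start at x=10: 10 → 38 → 70 → 80 → 25 → 2 → 82 → … (one orbit).
Cycle lengths of π_41 on ℤ/93ℤ: [30, 30, 15, 15, 2, 1]; 6 cycles in total.
Σ(ℓ_i−1) = 93−6 = 87; sign = (−1)^87 = -1.
(41|93)_J = -1 (Zolotarev's lemma cross-check).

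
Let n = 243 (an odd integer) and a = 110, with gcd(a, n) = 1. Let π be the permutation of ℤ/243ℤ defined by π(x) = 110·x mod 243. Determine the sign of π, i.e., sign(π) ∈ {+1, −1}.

-1

Trace 161: π^k(161) = [161, 214, 212, 235, 92, 157, 17] for k=0..6.
Decompose π into cycles: lengths [162, 54, 18, 6, 2, 1] (6 cycles, including the fixed point 0).
n − c = 243 − 6 = 237; sign = (−1)^237 = -1.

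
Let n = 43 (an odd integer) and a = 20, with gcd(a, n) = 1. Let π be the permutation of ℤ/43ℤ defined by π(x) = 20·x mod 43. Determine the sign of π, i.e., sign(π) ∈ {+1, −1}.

-1

Trace 34: π^k(34) = [34, 35, 12, 25, 27, 24, 7] for k=0..6.
Decompose π into cycles: lengths [42, 1] (2 cycles, including the fixed point 0).
2 cycles on 43: each ℓ→(−1)^(ℓ−1), product (−1)^41 = -1.
Via Zolotarev, sign(π_{20}) = (20|43) = -1.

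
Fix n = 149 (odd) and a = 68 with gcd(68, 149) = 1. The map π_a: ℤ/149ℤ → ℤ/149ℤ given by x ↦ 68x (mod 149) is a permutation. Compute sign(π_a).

Orbit of 47 under x↦68x: [47, 67, 86, 37, 132, 36, 64]… (length divides ord_149(68)).
The orbit structure of x ↦ 68x mod 149: 3 orbits of sizes [74, 74, 1].
3 cycles on 149: each ℓ→(−1)^(ℓ−1), product (−1)^146 = +1.
(68|149)_J = +1 (Zolotarev's lemma cross-check).

+1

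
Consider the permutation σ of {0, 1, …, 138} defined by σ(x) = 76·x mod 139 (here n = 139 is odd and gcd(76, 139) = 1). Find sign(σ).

-1

Trace 95: π^k(95) = [95, 131, 87, 79, 27, 106, 133] for k=0..6.
Cycle lengths of π_76 on ℤ/139ℤ: [46, 46, 46, 1]; 4 cycles in total.
n − c = 139 − 4 = 135; sign = (−1)^135 = -1.
Zolotarev: (76|139) = -1, matching the cycle-count sign.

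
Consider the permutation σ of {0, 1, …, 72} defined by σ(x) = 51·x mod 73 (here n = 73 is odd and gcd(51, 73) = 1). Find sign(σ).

Start at x=10: 10 → 72 → 22 → 27 → 63 → 1 → 51 → … (one orbit).
Cycle type of π: 8×9 + 1; total 10 cycles.
sign(π) = (−1)^{n − #cycles} = (−1)^{73−10} = (−1)^63 = -1.
Zolotarev: (51|73) = -1, matching the cycle-count sign.

-1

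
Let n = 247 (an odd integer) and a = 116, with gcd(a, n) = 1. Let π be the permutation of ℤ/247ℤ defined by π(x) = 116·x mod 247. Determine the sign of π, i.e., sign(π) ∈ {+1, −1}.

Trace 103: π^k(103) = [103, 92, 51, 235, 90, 66, 246] for k=0..6.
The orbit structure of x ↦ 116x mod 247: 20 orbits of sizes [18, 18, 18, 18, 18, 18, 18, 18, 18, 18, 18, 18, 18, 2, 2, 2, 2, 2, 2, 1].
n − c = 247 − 20 = 227; sign = (−1)^227 = -1.
Check: (116/247) = -1 by Zolotarev.

-1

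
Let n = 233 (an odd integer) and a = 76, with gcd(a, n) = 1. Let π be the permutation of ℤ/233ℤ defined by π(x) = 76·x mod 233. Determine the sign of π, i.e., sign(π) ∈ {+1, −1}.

Orbit of 148 under x↦76x: [148, 64, 204, 126, 23, 117, 38]… (length divides ord_233(76)).
Decompose π into cycles: lengths [29, 29, 29, 29, 29, 29, 29, 29, 1] (9 cycles, including the fixed point 0).
Σ(ℓ_i−1) = 233−9 = 224; sign = (−1)^224 = +1.
The Jacobi symbol (76|233) = +1 (Zolotarev) agrees.

+1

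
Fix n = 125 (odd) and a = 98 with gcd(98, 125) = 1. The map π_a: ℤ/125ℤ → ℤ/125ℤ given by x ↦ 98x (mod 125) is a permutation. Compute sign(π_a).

-1

Start at x=4: 4 → 17 → 41 → 18 → 14 → 122 → 81 → … (one orbit).
4 cycles of lengths [100, 20, 4, 1].
With 4 cycles on 125 points, sign = (−1)^{125−4} = -1.
(98|125)_J = -1 (Zolotarev's lemma cross-check).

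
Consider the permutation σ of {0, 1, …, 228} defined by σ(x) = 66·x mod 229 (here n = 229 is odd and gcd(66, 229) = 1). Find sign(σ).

-1

Start at x=198: 198 → 15 → 74 → 75 → 141 → 146 → 18 → … (one orbit).
Decompose π into cycles: lengths [228, 1] (2 cycles, including the fixed point 0).
Σ(ℓ_i−1) = 229−2 = 227; sign = (−1)^227 = -1.
Via Zolotarev, sign(π_{66}) = (66|229) = -1.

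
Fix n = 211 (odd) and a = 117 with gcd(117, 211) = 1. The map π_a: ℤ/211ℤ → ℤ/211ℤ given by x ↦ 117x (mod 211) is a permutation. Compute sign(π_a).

Orbit of 178 under x↦117x: [178, 148, 14, 161, 58, 34, 180]… (length divides ord_211(117)).
11 cycles of lengths [21, 21, 21, 21, 21, 21, 21, 21, 21, 21, 1].
11 cycles on 211: each ℓ→(−1)^(ℓ−1), product (−1)^200 = +1.
Check: (117/211) = +1 by Zolotarev.

+1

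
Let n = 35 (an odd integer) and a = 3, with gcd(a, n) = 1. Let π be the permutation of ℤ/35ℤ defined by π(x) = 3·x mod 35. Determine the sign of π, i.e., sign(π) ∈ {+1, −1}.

Start at x=27: 27 → 11 → 33 → 29 → 17 → 16 → 13 → … (one orbit).
Cycle type of π: 12×2 + 6 + 4 + 1; total 5 cycles.
sign(π) = (−1)^{n − #cycles} = (−1)^{35−5} = (−1)^30 = +1.

+1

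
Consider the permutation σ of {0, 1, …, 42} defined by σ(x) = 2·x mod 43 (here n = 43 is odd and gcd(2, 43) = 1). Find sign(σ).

Orbit of 41 under x↦2x: [41, 39, 35, 27, 11, 22, 1]… (length divides ord_43(2)).
Decompose π into cycles: lengths [14, 14, 14, 1] (4 cycles, including the fixed point 0).
sign(π) = (−1)^{n − #cycles} = (−1)^{43−4} = (−1)^39 = -1.
Zolotarev: (2|43) = -1, matching the cycle-count sign.

-1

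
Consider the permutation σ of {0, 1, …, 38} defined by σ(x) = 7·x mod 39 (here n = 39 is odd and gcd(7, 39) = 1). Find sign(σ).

Trace 1: π^k(1) = [1, 7, 10, 31, 22, 37, 25] for k=0..6.
π_7 has 6 disjoint cycles with lengths [12, 12, 12, 1, 1, 1] on {0,…,38}.
sign(π) = (−1)^{n − #cycles} = (−1)^{39−6} = (−1)^33 = -1.
Zolotarev: (7|39) = -1, matching the cycle-count sign.

-1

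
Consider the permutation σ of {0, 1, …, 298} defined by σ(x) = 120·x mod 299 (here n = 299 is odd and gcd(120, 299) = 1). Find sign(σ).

Start at x=222: 222 → 29 → 191 → 196 → 198 → 139 → 235 → … (one orbit).
Decompose π into cycles: lengths [66, 66, 66, 66, 22, 3, 3, 3, 3, 1] (10 cycles, including the fixed point 0).
sign(π) = (−1)^{n − #cycles} = (−1)^{299−10} = (−1)^289 = -1.
The Jacobi symbol (120|299) = -1 (Zolotarev) agrees.

-1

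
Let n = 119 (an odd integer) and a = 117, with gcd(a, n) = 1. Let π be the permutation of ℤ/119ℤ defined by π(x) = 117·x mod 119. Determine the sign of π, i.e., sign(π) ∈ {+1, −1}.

Trace 86: π^k(86) = [86, 66, 106, 26, 67, 104, 30] for k=0..6.
Cycle type of π: 24×4 + 8×2 + 6 + 1; total 8 cycles.
119 − 8 = 111 transpositions; sign(π) = (−1)^111 = -1.
Check: (117/119) = -1 by Zolotarev.

-1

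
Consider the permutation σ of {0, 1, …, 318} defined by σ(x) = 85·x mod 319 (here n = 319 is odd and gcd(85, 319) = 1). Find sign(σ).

Trace 158: π^k(158) = [158, 32, 168, 244, 5, 106, 78] for k=0..6.
5 cycles of lengths [140, 140, 28, 10, 1].
319 − 5 = 314 transpositions; sign(π) = (−1)^314 = +1.
The Jacobi symbol (85|319) = +1 (Zolotarev) agrees.

+1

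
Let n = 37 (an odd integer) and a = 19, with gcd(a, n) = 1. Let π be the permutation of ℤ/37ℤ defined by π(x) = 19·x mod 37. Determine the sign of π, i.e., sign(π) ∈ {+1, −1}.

Trace 32: π^k(32) = [32, 16, 8, 4, 2, 1, 19] for k=0..6.
2 cycles of lengths [36, 1].
sign(π) = (−1)^{n − #cycles} = (−1)^{37−2} = (−1)^35 = -1.
The Jacobi symbol (19|37) = -1 (Zolotarev) agrees.

-1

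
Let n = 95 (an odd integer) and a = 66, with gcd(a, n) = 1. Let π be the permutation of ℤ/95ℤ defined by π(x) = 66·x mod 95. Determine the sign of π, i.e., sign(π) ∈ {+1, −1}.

+1

Orbit of 66 under x↦66x: [66, 81, 26, 6, 16, 11, 61]… (length divides ord_95(66)).
Decompose π into cycles: lengths [9, 9, 9, 9, 9, 9, 9, 9, 9, 9, 1, 1, 1, 1, 1] (15 cycles, including the fixed point 0).
95 − 15 = 80 transpositions; sign(π) = (−1)^80 = +1.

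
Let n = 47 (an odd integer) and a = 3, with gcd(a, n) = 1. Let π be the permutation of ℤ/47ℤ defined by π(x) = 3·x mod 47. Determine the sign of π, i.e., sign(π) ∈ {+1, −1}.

+1

Start at x=27: 27 → 34 → 8 → 24 → 25 → 28 → 37 → … (one orbit).
Cycle type of π: 23×2 + 1; total 3 cycles.
3 cycles on 47: each ℓ→(−1)^(ℓ−1), product (−1)^44 = +1.
Zolotarev: (3|47) = +1, matching the cycle-count sign.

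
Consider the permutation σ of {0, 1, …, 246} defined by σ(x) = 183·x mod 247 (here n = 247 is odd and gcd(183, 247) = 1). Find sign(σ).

Trace 144: π^k(144) = [144, 170, 235, 27, 1, 183] for k=0..5.
Cycle type of π: 6×39 + 1×13; total 52 cycles.
Σ(ℓ_i−1) = 247−52 = 195; sign = (−1)^195 = -1.

-1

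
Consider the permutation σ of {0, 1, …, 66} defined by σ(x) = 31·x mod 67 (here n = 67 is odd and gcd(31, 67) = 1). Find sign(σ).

Trace 15: π^k(15) = [15, 63, 10, 42, 29, 28, 64] for k=0..6.
Cycle type of π: 66 + 1; total 2 cycles.
Σ(ℓ_i−1) = 67−2 = 65; sign = (−1)^65 = -1.

-1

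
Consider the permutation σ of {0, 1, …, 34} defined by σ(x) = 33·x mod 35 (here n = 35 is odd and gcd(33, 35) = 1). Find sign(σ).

+1

Orbit of 12 under x↦33x: [12, 11, 13, 9, 17, 1, 33]… (length divides ord_35(33)).
The orbit structure of x ↦ 33x mod 35: 5 orbits of sizes [12, 12, 6, 4, 1].
Σ(ℓ_i−1) = 35−5 = 30; sign = (−1)^30 = +1.
(33|35)_J = +1 (Zolotarev's lemma cross-check).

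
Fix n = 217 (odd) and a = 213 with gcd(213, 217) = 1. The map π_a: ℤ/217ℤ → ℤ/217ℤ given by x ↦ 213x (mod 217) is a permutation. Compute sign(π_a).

Orbit of 215 under x↦213x: [215, 8, 185, 128, 139, 95, 54]… (length divides ord_217(213)).
π_213 has 11 disjoint cycles with lengths [30, 30, 30, 30, 30, 30, 10, 10, 10, 6, 1] on {0,…,216}.
With 11 cycles on 217 points, sign = (−1)^{217−11} = +1.
Via Zolotarev, sign(π_{213}) = (213|217) = +1.

+1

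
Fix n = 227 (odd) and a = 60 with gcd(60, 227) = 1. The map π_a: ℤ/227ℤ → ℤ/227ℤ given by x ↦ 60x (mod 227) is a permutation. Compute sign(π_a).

-1

Orbit of 5 under x↦60x: [5, 73, 67, 161, 126, 69, 54]… (length divides ord_227(60)).
Cycle type of π: 226 + 1; total 2 cycles.
n − c = 227 − 2 = 225; sign = (−1)^225 = -1.
Check: (60/227) = -1 by Zolotarev.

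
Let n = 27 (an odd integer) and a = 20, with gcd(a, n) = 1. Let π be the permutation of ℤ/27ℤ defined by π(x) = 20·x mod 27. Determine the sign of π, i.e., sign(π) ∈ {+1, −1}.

-1

Orbit of 20 under x↦20x: [20, 22, 8, 25, 14, 10, 11]… (length divides ord_27(20)).
Decompose π into cycles: lengths [18, 6, 2, 1] (4 cycles, including the fixed point 0).
n − c = 27 − 4 = 23; sign = (−1)^23 = -1.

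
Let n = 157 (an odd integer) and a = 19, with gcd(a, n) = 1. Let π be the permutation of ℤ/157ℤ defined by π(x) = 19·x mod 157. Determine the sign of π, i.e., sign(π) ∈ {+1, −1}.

+1

Trace 132: π^k(132) = [132, 153, 81, 126, 39, 113, 106] for k=0..6.
The orbit structure of x ↦ 19x mod 157: 5 orbits of sizes [39, 39, 39, 39, 1].
With 5 cycles on 157 points, sign = (−1)^{157−5} = +1.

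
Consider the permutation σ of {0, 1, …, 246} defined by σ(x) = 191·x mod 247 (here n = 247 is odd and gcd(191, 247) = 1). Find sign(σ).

+1

Start at x=1: 1 → 191 → 172 → 1 (one orbit).
Cycle type of π: 3×76 + 1×19; total 95 cycles.
95 cycles on 247: each ℓ→(−1)^(ℓ−1), product (−1)^152 = +1.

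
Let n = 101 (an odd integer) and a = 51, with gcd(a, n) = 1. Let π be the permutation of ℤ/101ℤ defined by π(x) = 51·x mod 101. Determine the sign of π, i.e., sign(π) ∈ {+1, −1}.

-1

Orbit of 60 under x↦51x: [60, 30, 15, 58, 29, 65, 83]… (length divides ord_101(51)).
2 cycles of lengths [100, 1].
Σ(ℓ_i−1) = 101−2 = 99; sign = (−1)^99 = -1.
(51|101)_J = -1 (Zolotarev's lemma cross-check).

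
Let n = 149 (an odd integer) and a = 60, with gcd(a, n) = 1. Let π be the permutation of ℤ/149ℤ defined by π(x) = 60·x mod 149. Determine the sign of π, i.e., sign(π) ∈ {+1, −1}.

-1

Start at x=7: 7 → 122 → 19 → 97 → 9 → 93 → 67 → … (one orbit).
Cycle type of π: 148 + 1; total 2 cycles.
2 cycles on 149: each ℓ→(−1)^(ℓ−1), product (−1)^147 = -1.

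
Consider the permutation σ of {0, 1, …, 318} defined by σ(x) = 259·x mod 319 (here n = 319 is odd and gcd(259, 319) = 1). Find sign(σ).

+1

Start at x=212: 212 → 40 → 152 → 131 → 115 → 118 → 257 → … (one orbit).
5 cycles of lengths [140, 140, 28, 10, 1].
5 cycles on 319: each ℓ→(−1)^(ℓ−1), product (−1)^314 = +1.
Check: (259/319) = +1 by Zolotarev.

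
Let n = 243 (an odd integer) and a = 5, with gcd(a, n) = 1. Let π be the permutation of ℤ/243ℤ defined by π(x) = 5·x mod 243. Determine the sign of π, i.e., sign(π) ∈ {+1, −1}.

Start at x=11: 11 → 55 → 32 → 160 → 71 → 112 → 74 → … (one orbit).
Cycle lengths of π_5 on ℤ/243ℤ: [162, 54, 18, 6, 2, 1]; 6 cycles in total.
sign(π) = (−1)^{n − #cycles} = (−1)^{243−6} = (−1)^237 = -1.

-1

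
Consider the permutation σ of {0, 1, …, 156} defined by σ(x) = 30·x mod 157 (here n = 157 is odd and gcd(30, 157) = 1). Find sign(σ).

Trace 40: π^k(40) = [40, 101, 47, 154, 67, 126, 12] for k=0..6.
π_30 has 5 disjoint cycles with lengths [39, 39, 39, 39, 1] on {0,…,156}.
sign(π) = (−1)^{n − #cycles} = (−1)^{157−5} = (−1)^152 = +1.

+1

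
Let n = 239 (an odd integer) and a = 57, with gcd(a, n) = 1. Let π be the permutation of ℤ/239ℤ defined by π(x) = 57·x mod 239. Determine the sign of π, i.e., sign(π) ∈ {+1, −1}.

-1

Orbit of 59 under x↦57x: [59, 17, 13, 24, 173, 62, 188]… (length divides ord_239(57)).
Cycle lengths of π_57 on ℤ/239ℤ: [238, 1]; 2 cycles in total.
n − c = 239 − 2 = 237; sign = (−1)^237 = -1.
The Jacobi symbol (57|239) = -1 (Zolotarev) agrees.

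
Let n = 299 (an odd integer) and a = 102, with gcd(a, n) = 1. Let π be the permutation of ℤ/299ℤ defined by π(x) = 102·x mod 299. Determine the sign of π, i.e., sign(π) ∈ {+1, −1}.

+1

Orbit of 99 under x↦102x: [99, 231, 240, 261, 11, 225, 226]… (length divides ord_299(102)).
The orbit structure of x ↦ 102x mod 299: 5 orbits of sizes [132, 132, 22, 12, 1].
299 − 5 = 294 transpositions; sign(π) = (−1)^294 = +1.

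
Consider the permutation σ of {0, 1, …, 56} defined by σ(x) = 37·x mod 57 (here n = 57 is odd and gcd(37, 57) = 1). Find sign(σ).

Trace 37: π^k(37) = [37, 1] for k=0..1.
Decompose π into cycles: lengths [2, 2, 2, 2, 2, 2, 2, 2, 2, 2, 2, 2, 2, 2, 2, 2, 2, 2, 2, 2, 2, 2, 2, 2, 2, 2, 2, 1, 1, 1] (30 cycles, including the fixed point 0).
sign(π) = (−1)^{n − #cycles} = (−1)^{57−30} = (−1)^27 = -1.
(37|57)_J = -1 (Zolotarev's lemma cross-check).

-1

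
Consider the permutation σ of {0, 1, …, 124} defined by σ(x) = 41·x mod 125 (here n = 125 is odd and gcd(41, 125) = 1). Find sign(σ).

+1

Start at x=81: 81 → 71 → 36 → 101 → 16 → 31 → 21 → … (one orbit).
13 cycles of lengths [25, 25, 25, 25, 5, 5, 5, 5, 1, 1, 1, 1, 1].
13 cycles on 125: each ℓ→(−1)^(ℓ−1), product (−1)^112 = +1.
Zolotarev: (41|125) = +1, matching the cycle-count sign.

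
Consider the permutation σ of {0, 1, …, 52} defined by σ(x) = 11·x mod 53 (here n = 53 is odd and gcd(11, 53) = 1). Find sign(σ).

+1

Start at x=4: 4 → 44 → 7 → 24 → 52 → 42 → 38 → … (one orbit).
3 cycles of lengths [26, 26, 1].
With 3 cycles on 53 points, sign = (−1)^{53−3} = +1.
(11|53)_J = +1 (Zolotarev's lemma cross-check).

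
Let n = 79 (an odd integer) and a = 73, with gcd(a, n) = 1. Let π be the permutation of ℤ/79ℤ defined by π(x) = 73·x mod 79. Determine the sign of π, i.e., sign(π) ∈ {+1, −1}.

+1

Orbit of 49 under x↦73x: [49, 22, 26, 2, 67, 72, 42]… (length divides ord_79(73)).
3 cycles of lengths [39, 39, 1].
With 3 cycles on 79 points, sign = (−1)^{79−3} = +1.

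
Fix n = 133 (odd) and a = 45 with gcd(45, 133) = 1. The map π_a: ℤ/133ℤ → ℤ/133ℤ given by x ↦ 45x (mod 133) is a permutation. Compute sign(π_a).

Start at x=45: 45 → 30 → 20 → 102 → 68 → 1 → 45 (one orbit).
26 cycles of lengths [6, 6, 6, 6, 6, 6, 6, 6, 6, 6, 6, 6, 6, 6, 6, 6, 6, 6, 6, 3, 3, 3, 3, 3, 3, 1].
sign(π) = (−1)^{n − #cycles} = (−1)^{133−26} = (−1)^107 = -1.

-1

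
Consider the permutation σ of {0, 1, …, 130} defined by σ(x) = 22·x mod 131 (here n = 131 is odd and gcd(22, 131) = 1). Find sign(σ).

Orbit of 20 under x↦22x: [20, 47, 117, 85, 36, 6, 1]… (length divides ord_131(22)).
Decompose π into cycles: lengths [130, 1] (2 cycles, including the fixed point 0).
131 − 2 = 129 transpositions; sign(π) = (−1)^129 = -1.
Check: (22/131) = -1 by Zolotarev.

-1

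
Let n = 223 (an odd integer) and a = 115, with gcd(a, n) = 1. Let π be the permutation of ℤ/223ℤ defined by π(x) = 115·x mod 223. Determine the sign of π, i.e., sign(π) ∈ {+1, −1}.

+1

Orbit of 49 under x↦115x: [49, 60, 210, 66, 8, 28, 98]… (length divides ord_223(115)).
Decompose π into cycles: lengths [37, 37, 37, 37, 37, 37, 1] (7 cycles, including the fixed point 0).
Σ(ℓ_i−1) = 223−7 = 216; sign = (−1)^216 = +1.
Check: (115/223) = +1 by Zolotarev.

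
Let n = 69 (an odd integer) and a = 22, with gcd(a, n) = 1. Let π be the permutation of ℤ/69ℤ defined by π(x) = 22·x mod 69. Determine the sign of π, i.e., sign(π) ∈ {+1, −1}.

Start at x=1: 1 → 22 → 1 (one orbit).
π_22 has 36 disjoint cycles with lengths [2, 2, 2, 2, 2, 2, 2, 2, 2, 2, 2, 2, 2, 2, 2, 2, 2, 2, 2, 2, 2, 2, 2, 2, 2, 2, 2, 2, 2, 2, 2, 2, 2, 1, 1, 1] on {0,…,68}.
Σ(ℓ_i−1) = 69−36 = 33; sign = (−1)^33 = -1.

-1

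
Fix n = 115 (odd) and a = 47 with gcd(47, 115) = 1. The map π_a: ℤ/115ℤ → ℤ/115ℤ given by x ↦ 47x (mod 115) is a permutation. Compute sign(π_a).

-1

Orbit of 93 under x↦47x: [93, 1, 47, 24]… (length divides ord_115(47)).
Cycle type of π: 4×23 + 1×23; total 46 cycles.
Σ(ℓ_i−1) = 115−46 = 69; sign = (−1)^69 = -1.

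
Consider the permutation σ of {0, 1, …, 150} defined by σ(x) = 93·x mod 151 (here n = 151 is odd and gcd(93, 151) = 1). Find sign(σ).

-1

Trace 21: π^k(21) = [21, 141, 127, 33, 49, 27, 95] for k=0..6.
Cycle lengths of π_93 on ℤ/151ℤ: [150, 1]; 2 cycles in total.
151 − 2 = 149 transpositions; sign(π) = (−1)^149 = -1.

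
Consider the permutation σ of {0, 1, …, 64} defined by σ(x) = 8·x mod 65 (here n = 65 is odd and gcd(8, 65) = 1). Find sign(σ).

+1

Trace 8: π^k(8) = [8, 64, 57, 1] for k=0..3.
π_8 has 17 disjoint cycles with lengths [4, 4, 4, 4, 4, 4, 4, 4, 4, 4, 4, 4, 4, 4, 4, 4, 1] on {0,…,64}.
With 17 cycles on 65 points, sign = (−1)^{65−17} = +1.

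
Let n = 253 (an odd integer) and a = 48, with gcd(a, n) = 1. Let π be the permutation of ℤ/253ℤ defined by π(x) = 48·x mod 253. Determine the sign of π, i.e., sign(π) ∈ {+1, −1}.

+1

Start at x=49: 49 → 75 → 58 → 1 → 48 → 27 → 31 → … (one orbit).
Decompose π into cycles: lengths [55, 55, 55, 55, 11, 11, 5, 5, 1] (9 cycles, including the fixed point 0).
Σ(ℓ_i−1) = 253−9 = 244; sign = (−1)^244 = +1.
Via Zolotarev, sign(π_{48}) = (48|253) = +1.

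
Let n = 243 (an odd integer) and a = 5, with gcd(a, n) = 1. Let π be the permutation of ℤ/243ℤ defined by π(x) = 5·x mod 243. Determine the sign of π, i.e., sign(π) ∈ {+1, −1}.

Start at x=110: 110 → 64 → 77 → 142 → 224 → 148 → 11 → … (one orbit).
The orbit structure of x ↦ 5x mod 243: 6 orbits of sizes [162, 54, 18, 6, 2, 1].
sign(π) = (−1)^{n − #cycles} = (−1)^{243−6} = (−1)^237 = -1.

-1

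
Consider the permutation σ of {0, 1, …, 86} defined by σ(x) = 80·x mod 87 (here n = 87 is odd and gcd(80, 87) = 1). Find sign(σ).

Trace 86: π^k(86) = [86, 7, 38, 82, 35, 16, 62] for k=0..6.
Cycle lengths of π_80 on ℤ/87ℤ: [14, 14, 14, 14, 14, 14, 2, 1]; 8 cycles in total.
Σ(ℓ_i−1) = 87−8 = 79; sign = (−1)^79 = -1.

-1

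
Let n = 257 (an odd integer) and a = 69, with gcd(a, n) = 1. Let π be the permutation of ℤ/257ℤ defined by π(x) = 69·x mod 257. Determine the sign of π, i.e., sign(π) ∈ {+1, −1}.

Orbit of 155 under x↦69x: [155, 158, 108, 256, 188, 122, 194]… (length divides ord_257(69)).
The orbit structure of x ↦ 69x mod 257: 2 orbits of sizes [256, 1].
With 2 cycles on 257 points, sign = (−1)^{257−2} = -1.
(69|257)_J = -1 (Zolotarev's lemma cross-check).

-1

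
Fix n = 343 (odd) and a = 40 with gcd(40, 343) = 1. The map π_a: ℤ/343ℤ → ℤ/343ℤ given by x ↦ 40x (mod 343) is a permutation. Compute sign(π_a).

Orbit of 233 under x↦40x: [233, 59, 302, 75, 256, 293, 58]… (length divides ord_343(40)).
Decompose π into cycles: lengths [294, 42, 6, 1] (4 cycles, including the fixed point 0).
343 − 4 = 339 transpositions; sign(π) = (−1)^339 = -1.

-1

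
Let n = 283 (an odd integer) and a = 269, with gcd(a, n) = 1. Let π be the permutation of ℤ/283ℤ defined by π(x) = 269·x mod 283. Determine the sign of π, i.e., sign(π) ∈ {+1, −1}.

+1

Orbit of 74 under x↦269x: [74, 96, 71, 138, 49, 163, 265]… (length divides ord_283(269)).
3 cycles of lengths [141, 141, 1].
sign(π) = (−1)^{n − #cycles} = (−1)^{283−3} = (−1)^280 = +1.
The Jacobi symbol (269|283) = +1 (Zolotarev) agrees.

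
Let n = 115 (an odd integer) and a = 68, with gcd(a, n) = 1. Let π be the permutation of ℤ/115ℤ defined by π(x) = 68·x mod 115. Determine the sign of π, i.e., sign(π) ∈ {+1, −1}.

Start at x=68: 68 → 24 → 22 → 1 → 68 (one orbit).
The orbit structure of x ↦ 68x mod 115: 35 orbits of sizes [4, 4, 4, 4, 4, 4, 4, 4, 4, 4, 4, 4, 4, 4, 4, 4, 4, 4, 4, 4, 4, 4, 4, 2, 2, 2, 2, 2, 2, 2, 2, 2, 2, 2, 1].
35 cycles on 115: each ℓ→(−1)^(ℓ−1), product (−1)^80 = +1.

+1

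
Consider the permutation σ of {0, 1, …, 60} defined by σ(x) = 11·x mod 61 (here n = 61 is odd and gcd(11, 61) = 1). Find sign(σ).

Start at x=60: 60 → 50 → 1 → 11 → 60 (one orbit).
Cycle type of π: 4×15 + 1; total 16 cycles.
16 cycles on 61: each ℓ→(−1)^(ℓ−1), product (−1)^45 = -1.

-1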